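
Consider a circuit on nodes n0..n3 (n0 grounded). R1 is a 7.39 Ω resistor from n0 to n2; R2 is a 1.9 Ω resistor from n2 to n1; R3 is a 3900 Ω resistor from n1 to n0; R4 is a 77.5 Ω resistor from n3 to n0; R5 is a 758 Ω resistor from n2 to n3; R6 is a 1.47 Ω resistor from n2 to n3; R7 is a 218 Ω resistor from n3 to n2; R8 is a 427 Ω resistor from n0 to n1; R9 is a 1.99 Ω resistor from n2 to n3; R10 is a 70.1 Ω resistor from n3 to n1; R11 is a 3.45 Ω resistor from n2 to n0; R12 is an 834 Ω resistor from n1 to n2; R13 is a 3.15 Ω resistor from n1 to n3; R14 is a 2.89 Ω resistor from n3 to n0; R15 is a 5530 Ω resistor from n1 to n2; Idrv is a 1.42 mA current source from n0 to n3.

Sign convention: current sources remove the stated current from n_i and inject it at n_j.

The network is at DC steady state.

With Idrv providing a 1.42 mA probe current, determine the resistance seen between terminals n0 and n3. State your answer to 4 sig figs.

R_eq = 1.457 Ω

MNA unknowns: 3 node voltages V₁..V_3
R1: Y=0.1353 on G[0,2]
R2: Y=0.5263 on G[2,1]
R3: Y=0.0002564 on G[1,0]
R4: Y=0.01290 on G[3,0]
R5: Y=0.001319 on G[2,3]
R6: Y=0.6803 on G[2,3]
R7: Y=0.004587 on G[3,2]
R8: Y=0.002342 on G[0,1]
R9: Y=0.5025 on G[2,3]
R10: Y=0.01427 on G[3,1]
R11: Y=0.2899 on G[2,0]
R12: Y=0.001199 on G[1,2]
R13: Y=0.3175 on G[1,3]
R14: Y=0.3460 on G[3,0]
R15: Y=0.0001808 on G[1,2]
Idrv: z[0]−=0.00142, z[3]+=0.00142
solve → V1=0.001765, V2=0.001583, V3=0.002068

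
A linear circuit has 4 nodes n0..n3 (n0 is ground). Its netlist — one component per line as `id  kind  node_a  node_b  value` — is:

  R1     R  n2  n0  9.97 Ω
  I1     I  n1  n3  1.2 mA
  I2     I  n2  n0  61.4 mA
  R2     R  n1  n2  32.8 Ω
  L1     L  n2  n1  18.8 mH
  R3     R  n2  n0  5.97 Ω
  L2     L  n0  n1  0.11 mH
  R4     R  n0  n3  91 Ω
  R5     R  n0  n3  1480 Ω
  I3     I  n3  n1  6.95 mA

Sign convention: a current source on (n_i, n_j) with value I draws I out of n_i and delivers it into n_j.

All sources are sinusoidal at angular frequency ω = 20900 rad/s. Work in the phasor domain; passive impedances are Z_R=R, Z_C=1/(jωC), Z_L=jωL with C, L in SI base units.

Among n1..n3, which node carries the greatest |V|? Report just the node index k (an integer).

3

MNA unknowns: 3 node voltages V₁..V_3
R1: Y=0.1003+0.000j on G[2,0]
I1: z[1]−=0.0012, z[3]+=0.0012
I2: z[2]−=0.0614, z[0]+=0.0614
R2: Y=0.03049+0.000j on G[1,2]
L1: Y=0.000-0.002545j on G[2,1]
R3: Y=0.1675+0.000j on G[2,0]
L2: Y=0.000-0.4350j on G[0,1]
R4: Y=0.01099+0.000j on G[0,3]
R5: Y=0.0006757+0.000j on G[0,3]
I3: z[3]−=0.00695, z[1]+=0.00695
solve → V1=-0.001148-0.001140j, V2=-0.2059-0.001864j, V3=-0.4929+0.000j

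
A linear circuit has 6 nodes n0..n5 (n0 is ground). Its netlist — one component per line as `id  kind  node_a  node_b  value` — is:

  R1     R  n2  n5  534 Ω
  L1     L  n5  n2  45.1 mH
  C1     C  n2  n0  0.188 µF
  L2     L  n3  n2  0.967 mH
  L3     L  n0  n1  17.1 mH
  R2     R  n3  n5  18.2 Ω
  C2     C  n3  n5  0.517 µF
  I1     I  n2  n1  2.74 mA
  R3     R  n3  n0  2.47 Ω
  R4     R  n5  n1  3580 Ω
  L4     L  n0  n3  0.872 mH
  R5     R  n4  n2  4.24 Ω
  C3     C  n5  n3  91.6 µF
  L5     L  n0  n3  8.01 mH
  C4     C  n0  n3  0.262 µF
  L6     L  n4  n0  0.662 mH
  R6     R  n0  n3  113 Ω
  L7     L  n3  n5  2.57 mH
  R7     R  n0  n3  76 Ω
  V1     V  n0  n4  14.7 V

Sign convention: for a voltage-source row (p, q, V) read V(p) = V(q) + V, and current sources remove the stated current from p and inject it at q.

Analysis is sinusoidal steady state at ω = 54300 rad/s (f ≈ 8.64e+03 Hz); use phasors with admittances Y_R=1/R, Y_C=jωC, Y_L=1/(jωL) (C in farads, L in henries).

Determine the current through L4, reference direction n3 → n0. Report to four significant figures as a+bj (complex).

0.01370+0.002773j A

Element admittances at ω=54300 rad/s:
  Y(R1) = 0.001873+0.000j S between n2,n5
  Y(L1) = 0.000-0.0004083j S between n5,n2
  Y(C1) = 0.000+0.01021j S between n2,n0
  Y(L2) = 0.000-0.01904j S between n3,n2
  Y(L3) = 0.000-0.001077j S between n0,n1
  Y(R2) = 0.05495+0.000j S between n3,n5
  Y(C2) = 0.000+0.02807j S between n3,n5
  I1: injects 0.00274 A into n1 (from n2)
  Y(R3) = 0.4049+0.000j S between n3,n0
  Y(R4) = 0.0002793+0.000j S between n5,n1
  Y(L4) = 0.000-0.02112j S between n0,n3
  Y(R5) = 0.2358+0.000j S between n4,n2
  Y(C3) = 0.000+4.974j S between n5,n3
  Y(L5) = 0.000-0.002299j S between n0,n3
  Y(C4) = 0.000+0.01423j S between n0,n3
  Y(L6) = 0.000-0.02782j S between n4,n0
  Y(R6) = 0.008850+0.000j S between n0,n3
  Y(L7) = 0.000-0.007166j S between n3,n5
  Y(R7) = 0.01316+0.000j S between n0,n3
  V1: constraint V(n0)−V(n4) = 14.7
Assemble and solve the 6×6 MNA system:
  V(n1)=0.4510+2.393j  V(n2)=-14.52-0.5489j  V(n3)=-0.1313+0.6489j  V(n4)=-14.70+0.000j  V(n5)=-0.1306+0.6543j
  i(V1)=-0.04191+0.5384j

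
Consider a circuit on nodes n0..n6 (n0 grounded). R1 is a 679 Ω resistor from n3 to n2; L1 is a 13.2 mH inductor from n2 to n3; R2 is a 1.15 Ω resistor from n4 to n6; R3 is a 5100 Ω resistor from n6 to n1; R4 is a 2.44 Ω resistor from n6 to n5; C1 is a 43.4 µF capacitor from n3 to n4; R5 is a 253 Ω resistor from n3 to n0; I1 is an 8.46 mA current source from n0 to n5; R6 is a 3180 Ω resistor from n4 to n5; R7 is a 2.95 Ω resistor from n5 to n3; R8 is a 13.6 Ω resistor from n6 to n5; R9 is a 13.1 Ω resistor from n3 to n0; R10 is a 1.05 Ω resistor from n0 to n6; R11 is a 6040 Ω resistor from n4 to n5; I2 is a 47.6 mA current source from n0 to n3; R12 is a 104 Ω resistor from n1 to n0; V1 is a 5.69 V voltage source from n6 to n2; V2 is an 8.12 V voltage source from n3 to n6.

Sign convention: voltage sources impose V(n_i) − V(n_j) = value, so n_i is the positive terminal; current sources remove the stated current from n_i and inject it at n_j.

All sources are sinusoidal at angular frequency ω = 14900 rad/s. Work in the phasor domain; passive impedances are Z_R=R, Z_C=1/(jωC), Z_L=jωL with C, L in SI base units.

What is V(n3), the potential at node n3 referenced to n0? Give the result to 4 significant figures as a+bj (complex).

7.543+0.000j V

Apply KCL at each of the 6 non-ground nodes and solve the resulting linear system.
Node n1: branches {R3, R12} → V_1 = -0.01153+0.000j
Node n2: branches {R1, L1, V1} → V_2 = -6.267+0.000j
Node n3: branches {R1, L1, C1, R5, R7, R9, I2, V2} → V_3 = 7.543+0.000j
Node n4: branches {R2, C1, R6, R11} → V_4 = 2.314+3.887j
Node n5: branches {R4, I1, R6, R7, R8, R11} → V_5 = 2.780+0.002267j
Node n6: branches {R2, R3, R4, R8, R10, V1, V2} → V_6 = -0.5769+0.000j
Source currents: i(V1)=-0.02034+0.07022j, i(V2)=-4.706-3.311j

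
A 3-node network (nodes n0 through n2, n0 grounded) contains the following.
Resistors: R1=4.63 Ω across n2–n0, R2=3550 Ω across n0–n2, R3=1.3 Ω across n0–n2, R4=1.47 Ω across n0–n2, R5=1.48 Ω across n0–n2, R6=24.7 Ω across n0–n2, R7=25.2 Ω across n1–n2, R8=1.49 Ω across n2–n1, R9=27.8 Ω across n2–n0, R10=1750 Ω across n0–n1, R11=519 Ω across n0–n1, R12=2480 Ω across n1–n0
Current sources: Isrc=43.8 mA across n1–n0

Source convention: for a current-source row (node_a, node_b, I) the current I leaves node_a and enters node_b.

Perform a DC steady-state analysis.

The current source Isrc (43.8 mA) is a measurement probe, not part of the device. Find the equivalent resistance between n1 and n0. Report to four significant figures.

Apply KCL at each of the 2 non-ground nodes and solve the resulting linear system.
Node n1: branches {R7, R8, R10, R11, R12, Isrc} → V_1 = -0.07931
Node n2: branches {R1, R2, R3, R4, R5, R6, R7, R8, R9} → V_2 = -0.01802

R_eq = 1.811 Ω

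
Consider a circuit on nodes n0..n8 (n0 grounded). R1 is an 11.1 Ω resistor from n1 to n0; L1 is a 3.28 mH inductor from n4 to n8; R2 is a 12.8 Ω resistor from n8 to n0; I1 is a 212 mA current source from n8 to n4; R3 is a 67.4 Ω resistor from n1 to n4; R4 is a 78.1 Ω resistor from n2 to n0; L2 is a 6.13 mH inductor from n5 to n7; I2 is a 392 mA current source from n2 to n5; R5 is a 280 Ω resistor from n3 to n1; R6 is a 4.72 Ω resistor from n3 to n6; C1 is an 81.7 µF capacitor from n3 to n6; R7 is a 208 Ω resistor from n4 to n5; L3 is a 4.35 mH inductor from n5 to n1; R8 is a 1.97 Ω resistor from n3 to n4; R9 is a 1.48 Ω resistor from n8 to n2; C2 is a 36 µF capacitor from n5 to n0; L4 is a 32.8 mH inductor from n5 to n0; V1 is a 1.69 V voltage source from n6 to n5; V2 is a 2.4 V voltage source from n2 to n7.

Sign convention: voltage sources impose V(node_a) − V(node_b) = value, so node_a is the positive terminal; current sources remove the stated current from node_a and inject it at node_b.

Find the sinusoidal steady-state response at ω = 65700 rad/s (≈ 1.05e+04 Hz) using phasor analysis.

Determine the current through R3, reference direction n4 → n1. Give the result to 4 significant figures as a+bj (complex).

0.02577-0.002438j A

Apply KCL at each of the 8 non-ground nodes and solve the resulting linear system.
Node n1: branches {R1, R3, R5, L3} → V_1 = 0.3329-0.02502j
Node n2: branches {R4, I2, R9, V2} → V_2 = -6.987-0.7146j
Node n3: branches {R5, R6, C1, R8} → V_3 = 1.727-0.2724j
Node n4: branches {L1, I1, R3, R7, R8} → V_4 = 2.070-0.1894j
Node n5: branches {L2, I2, R7, L3, C2, L4, V1} → V_5 = 0.02774-0.2412j
Node n6: branches {R6, C1, V1} → V_6 = 1.718-0.2412j
Node n7: branches {L2, V2} → V_7 = -9.387-0.7146j
Node n8: branches {L1, R2, I1, R9} → V_8 = -6.541-0.6936j
Source currents: i(V1)=0.1691+0.04303j, i(V2)=-0.001175+0.02338j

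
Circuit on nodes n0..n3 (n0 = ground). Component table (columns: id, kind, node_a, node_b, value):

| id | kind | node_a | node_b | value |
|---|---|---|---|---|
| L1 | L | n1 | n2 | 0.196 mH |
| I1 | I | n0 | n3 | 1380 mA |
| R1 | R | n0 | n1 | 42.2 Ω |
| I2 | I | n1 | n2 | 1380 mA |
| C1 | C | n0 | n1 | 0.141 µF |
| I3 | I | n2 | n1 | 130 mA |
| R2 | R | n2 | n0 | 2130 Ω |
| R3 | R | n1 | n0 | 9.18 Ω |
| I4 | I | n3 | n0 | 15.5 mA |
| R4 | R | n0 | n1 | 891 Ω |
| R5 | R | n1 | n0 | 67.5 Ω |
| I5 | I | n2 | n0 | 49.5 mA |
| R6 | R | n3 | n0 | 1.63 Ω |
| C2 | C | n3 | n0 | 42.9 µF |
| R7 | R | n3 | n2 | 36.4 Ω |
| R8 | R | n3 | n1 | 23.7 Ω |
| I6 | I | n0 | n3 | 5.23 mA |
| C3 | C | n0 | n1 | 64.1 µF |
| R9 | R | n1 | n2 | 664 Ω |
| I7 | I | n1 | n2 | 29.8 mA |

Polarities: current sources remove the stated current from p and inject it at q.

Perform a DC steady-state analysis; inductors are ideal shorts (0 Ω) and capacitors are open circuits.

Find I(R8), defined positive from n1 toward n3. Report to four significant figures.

MNA unknowns: 3 node voltages V₁..V_3 plus 1 source current (L1)
L1: row V1−V2=0, i_L1 at 1,2
I1: z[0]−=1.38, z[3]+=1.38
R1: Y=0.02370 on G[0,1]
I2: z[1]−=1.38, z[2]+=1.38
C1: Y=0.000 on G[0,1]
I3: z[2]−=0.13, z[1]+=0.13
R2: Y=0.0004695 on G[2,0]
R3: Y=0.1089 on G[1,0]
I4: z[3]−=0.0155, z[0]+=0.0155
R4: Y=0.001122 on G[0,1]
R5: Y=0.01481 on G[1,0]
I5: z[2]−=0.0495, z[0]+=0.0495
R6: Y=0.6135 on G[3,0]
C2: Y=0.000 on G[3,0]
R7: Y=0.02747 on G[3,2]
R8: Y=0.04219 on G[3,1]
I6: z[0]−=0.00523, z[3]+=0.00523
C3: Y=0.000 on G[0,1]
R9: Y=0.001506 on G[1,2]
I7: z[1]−=0.0298, z[2]+=0.0298
solve → V1=0.4262, V2=0.4262, V3=2.048
aux → i_L1=-1.275

-0.06845 A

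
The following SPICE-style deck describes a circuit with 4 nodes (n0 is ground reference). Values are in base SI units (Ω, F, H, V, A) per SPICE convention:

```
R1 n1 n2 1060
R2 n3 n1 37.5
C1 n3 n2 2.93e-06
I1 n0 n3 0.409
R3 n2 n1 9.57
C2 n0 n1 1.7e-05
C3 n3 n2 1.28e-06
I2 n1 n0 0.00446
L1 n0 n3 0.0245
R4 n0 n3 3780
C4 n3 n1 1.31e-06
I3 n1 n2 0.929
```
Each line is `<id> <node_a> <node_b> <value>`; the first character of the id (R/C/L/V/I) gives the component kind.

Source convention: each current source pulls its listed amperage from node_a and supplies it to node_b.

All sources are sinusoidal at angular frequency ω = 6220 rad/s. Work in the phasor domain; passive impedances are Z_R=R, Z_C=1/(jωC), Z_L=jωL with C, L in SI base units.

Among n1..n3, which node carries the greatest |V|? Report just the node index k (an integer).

MNA unknowns: 3 node voltages V₁..V_3
R1: Y=0.0009434+0.000j on G[1,2]
R2: Y=0.02667+0.000j on G[3,1]
C1: Y=0.000+0.01822j on G[3,2]
I1: z[0]−=0.409, z[3]+=0.409
R3: Y=0.1045+0.000j on G[2,1]
C2: Y=0.000+0.1057j on G[0,1]
C3: Y=0.000+0.007962j on G[3,2]
I2: z[1]−=0.00446, z[0]+=0.00446
L1: Y=0.000-0.006562j on G[0,3]
R4: Y=0.0002646+0.000j on G[0,3]
C4: Y=0.000+0.008148j on G[3,1]
I3: z[1]−=0.929, z[2]+=0.929
solve → V1=0.8401-4.247j, V2=10.58-3.586j, V3=13.24-7.320j

3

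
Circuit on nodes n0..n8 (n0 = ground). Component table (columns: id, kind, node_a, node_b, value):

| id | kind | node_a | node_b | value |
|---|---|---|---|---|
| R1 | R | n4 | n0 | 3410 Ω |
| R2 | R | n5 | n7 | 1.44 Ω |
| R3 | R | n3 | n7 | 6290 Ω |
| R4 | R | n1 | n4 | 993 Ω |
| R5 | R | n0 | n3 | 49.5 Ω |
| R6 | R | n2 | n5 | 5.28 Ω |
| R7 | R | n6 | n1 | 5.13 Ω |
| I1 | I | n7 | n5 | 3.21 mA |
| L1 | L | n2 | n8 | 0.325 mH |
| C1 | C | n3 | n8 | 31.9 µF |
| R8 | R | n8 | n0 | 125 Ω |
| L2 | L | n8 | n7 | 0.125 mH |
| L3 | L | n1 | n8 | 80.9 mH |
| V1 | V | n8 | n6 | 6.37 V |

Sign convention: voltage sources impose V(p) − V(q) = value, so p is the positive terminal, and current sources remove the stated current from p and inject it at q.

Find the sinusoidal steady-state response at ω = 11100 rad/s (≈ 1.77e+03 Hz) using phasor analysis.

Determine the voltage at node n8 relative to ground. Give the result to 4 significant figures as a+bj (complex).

0.05088-0.001770j V

MNA unknowns: 8 node voltages V₁..V_8 plus 1 source current (V1)
R1: Y=0.0002933+0.000j on G[4,0]
R2: Y=0.6944+0.000j on G[5,7]
R3: Y=0.0001590+0.000j on G[3,7]
R4: Y=0.001007+0.000j on G[1,4]
R5: Y=0.02020+0.000j on G[0,3]
R6: Y=0.1894+0.000j on G[2,5]
R7: Y=0.1949+0.000j on G[6,1]
I1: z[7]−=0.00321, z[5]+=0.00321
L1: Y=0.000-0.2772j on G[2,8]
C1: Y=0.000+0.3541j on G[3,8]
R8: Y=0.008000+0.000j on G[8,0]
L2: Y=0.000-0.7207j on G[8,7]
L3: Y=0.000-0.001114j on G[1,8]
V1: row V8−V6=6.37, i_V1 at 8,6
solve → V1=-6.312-0.03807j, V2=0.05206-0.0001720j, V3=0.05081+0.001129j, V4=-4.888-0.02949j, V5=0.05440-0.001910j, V6=-6.319-0.001770j, V7=0.05042-0.002385j, V8=0.05088-0.001770j
aux → i_V1=-0.001474+0.007077j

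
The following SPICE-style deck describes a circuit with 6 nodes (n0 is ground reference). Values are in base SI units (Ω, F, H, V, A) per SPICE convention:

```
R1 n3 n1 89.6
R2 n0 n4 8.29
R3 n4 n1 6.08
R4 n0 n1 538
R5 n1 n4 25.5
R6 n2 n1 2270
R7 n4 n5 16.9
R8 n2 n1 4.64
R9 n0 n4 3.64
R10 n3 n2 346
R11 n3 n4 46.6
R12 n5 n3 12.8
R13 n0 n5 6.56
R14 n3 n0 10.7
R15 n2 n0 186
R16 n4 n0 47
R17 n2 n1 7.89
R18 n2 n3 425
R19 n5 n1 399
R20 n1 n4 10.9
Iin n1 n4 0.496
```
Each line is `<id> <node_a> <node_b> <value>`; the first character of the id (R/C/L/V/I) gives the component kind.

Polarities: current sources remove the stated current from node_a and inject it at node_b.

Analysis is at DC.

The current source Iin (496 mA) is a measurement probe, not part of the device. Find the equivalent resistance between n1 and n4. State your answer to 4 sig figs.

R_eq = 3.136 Ω

MNA unknowns: 5 node voltages V₁..V_5
R1: Y=0.01116 on G[3,1]
R2: Y=0.1206 on G[0,4]
R3: Y=0.1645 on G[4,1]
R4: Y=0.001859 on G[0,1]
R5: Y=0.03922 on G[1,4]
R6: Y=0.0004405 on G[2,1]
R7: Y=0.05917 on G[4,5]
R8: Y=0.2155 on G[2,1]
R9: Y=0.2747 on G[0,4]
R10: Y=0.002890 on G[3,2]
R11: Y=0.02146 on G[3,4]
R12: Y=0.07812 on G[5,3]
R13: Y=0.1524 on G[0,5]
R14: Y=0.09346 on G[3,0]
R15: Y=0.005376 on G[2,0]
R16: Y=0.02128 on G[4,0]
R17: Y=0.1267 on G[2,1]
R18: Y=0.002353 on G[2,3]
R19: Y=0.002506 on G[5,1]
R20: Y=0.09174 on G[1,4]
Iin: z[1]−=0.496, z[4]+=0.496
solve → V1=-1.491, V2=-1.448, V3=-0.1211, V4=0.06428, V5=-0.03215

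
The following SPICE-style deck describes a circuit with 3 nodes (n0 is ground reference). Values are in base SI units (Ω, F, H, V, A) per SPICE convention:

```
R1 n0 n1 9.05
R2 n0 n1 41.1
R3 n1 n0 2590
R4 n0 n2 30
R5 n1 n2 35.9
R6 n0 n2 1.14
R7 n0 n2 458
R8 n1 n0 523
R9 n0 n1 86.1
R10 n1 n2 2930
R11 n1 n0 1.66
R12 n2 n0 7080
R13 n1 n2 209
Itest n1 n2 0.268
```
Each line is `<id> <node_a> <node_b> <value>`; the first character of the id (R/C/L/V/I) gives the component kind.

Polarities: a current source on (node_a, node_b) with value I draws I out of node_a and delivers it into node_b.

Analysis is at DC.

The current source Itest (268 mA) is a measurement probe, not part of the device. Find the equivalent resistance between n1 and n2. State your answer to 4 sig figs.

R_eq = 2.247 Ω

MNA unknowns: 2 node voltages V₁..V_2
R1: Y=0.1105 on G[0,1]
R2: Y=0.02433 on G[0,1]
R3: Y=0.0003861 on G[1,0]
R4: Y=0.03333 on G[0,2]
R5: Y=0.02786 on G[1,2]
R6: Y=0.8772 on G[0,2]
R7: Y=0.002183 on G[0,2]
R8: Y=0.001912 on G[1,0]
R9: Y=0.01161 on G[0,1]
R10: Y=0.0003413 on G[1,2]
R11: Y=0.6024 on G[1,0]
R12: Y=0.0001412 on G[2,0]
R13: Y=0.004785 on G[1,2]
Itest: z[1]−=0.268, z[2]+=0.268
solve → V1=-0.3303, V2=0.2718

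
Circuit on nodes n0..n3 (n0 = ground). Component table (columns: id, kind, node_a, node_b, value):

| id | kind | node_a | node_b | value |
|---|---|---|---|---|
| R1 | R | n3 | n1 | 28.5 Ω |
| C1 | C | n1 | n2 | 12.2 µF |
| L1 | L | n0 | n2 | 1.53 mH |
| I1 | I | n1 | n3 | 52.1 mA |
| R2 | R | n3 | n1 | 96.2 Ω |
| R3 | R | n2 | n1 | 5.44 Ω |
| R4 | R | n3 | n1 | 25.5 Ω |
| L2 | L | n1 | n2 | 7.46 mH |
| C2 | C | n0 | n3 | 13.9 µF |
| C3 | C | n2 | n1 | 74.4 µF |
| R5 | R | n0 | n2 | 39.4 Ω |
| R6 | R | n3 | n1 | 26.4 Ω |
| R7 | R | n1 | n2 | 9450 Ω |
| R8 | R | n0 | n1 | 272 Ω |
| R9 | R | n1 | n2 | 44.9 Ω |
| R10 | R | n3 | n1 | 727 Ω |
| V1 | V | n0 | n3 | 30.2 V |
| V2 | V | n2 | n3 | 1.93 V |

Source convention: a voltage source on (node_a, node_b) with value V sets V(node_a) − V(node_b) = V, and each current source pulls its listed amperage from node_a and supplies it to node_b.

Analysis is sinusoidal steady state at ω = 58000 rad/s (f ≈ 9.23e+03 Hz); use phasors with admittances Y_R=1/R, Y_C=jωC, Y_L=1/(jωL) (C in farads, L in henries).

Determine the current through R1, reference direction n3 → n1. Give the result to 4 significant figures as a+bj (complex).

-0.06763-0.001304j A

Element admittances at ω=58000 rad/s:
  Y(R1) = 0.03509+0.000j S between n3,n1
  Y(C1) = 0.000+0.7076j S between n1,n2
  Y(L1) = 0.000-0.01127j S between n0,n2
  I1: injects 0.0521 A into n3 (from n1)
  Y(R2) = 0.01040+0.000j S between n3,n1
  Y(R3) = 0.1838+0.000j S between n2,n1
  Y(R4) = 0.03922+0.000j S between n3,n1
  Y(L2) = 0.000-0.002311j S between n1,n2
  Y(C2) = 0.000+0.8062j S between n0,n3
  Y(C3) = 0.000+4.315j S between n2,n1
  Y(R5) = 0.02538+0.000j S between n0,n2
  Y(R6) = 0.03788+0.000j S between n3,n1
  Y(R7) = 0.0001058+0.000j S between n1,n2
  Y(R8) = 0.003676+0.000j S between n0,n1
  Y(R9) = 0.02227+0.000j S between n1,n2
  Y(R10) = 0.001376+0.000j S between n3,n1
  V1: constraint V(n0)−V(n3) = 30.2
  V2: constraint V(n2)−V(n3) = 1.93
Assemble and solve the 5×5 MNA system:
  V(n1)=-28.27+0.03716j  V(n2)=-28.27+0.000j  V(n3)=-30.20+0.000j
  i(V1)=-0.8215-24.03j  i(V2)=0.5304-0.3233j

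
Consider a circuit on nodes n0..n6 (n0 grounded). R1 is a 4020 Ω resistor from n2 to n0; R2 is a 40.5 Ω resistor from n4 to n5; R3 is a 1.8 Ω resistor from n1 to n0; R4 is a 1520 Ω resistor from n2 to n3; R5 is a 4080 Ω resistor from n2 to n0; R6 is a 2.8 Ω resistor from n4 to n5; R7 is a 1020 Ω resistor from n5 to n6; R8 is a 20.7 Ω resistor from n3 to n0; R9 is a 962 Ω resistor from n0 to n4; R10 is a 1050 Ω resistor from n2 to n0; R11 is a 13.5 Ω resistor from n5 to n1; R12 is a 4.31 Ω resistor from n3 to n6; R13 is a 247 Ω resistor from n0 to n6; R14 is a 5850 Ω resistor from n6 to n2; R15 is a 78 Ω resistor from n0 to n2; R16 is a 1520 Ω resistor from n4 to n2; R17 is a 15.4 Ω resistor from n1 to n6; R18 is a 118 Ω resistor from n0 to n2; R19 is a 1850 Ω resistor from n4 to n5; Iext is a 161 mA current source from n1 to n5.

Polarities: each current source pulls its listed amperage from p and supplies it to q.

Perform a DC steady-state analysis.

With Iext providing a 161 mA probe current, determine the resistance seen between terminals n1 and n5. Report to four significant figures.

R_eq = 13.04 Ω

Apply KCL at each of the 6 non-ground nodes and solve the resulting linear system.
Node n1: branches {R3, R11, R17, Iext} → V_1 = -0.007392
Node n2: branches {R1, R4, R5, R10, R14, R15, R16, R18} → V_2 = 0.05698
Node n3: branches {R4, R8, R12} → V_3 = 0.01216
Node n4: branches {R2, R6, R9, R16, R19} → V_4 = 2.082
Node n5: branches {R2, R6, R7, R11, R19, Iext} → V_5 = 2.091
Node n6: branches {R7, R12, R13, R14, R17} → V_6 = 0.01457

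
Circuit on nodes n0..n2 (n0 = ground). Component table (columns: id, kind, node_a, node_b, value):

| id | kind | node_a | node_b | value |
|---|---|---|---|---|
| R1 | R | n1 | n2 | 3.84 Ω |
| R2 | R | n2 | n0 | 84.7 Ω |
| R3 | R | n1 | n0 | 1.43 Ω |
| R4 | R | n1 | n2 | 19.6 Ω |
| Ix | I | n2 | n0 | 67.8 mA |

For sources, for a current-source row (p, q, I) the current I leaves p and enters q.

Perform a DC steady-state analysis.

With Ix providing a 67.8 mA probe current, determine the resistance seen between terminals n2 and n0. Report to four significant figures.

R_eq = 4.400 Ω

MNA unknowns: 2 node voltages V₁..V_2
R1: Y=0.2604 on G[1,2]
R2: Y=0.01181 on G[2,0]
R3: Y=0.6993 on G[1,0]
R4: Y=0.05102 on G[1,2]
Ix: z[2]−=0.0678, z[0]+=0.0678
solve → V1=-0.09192, V2=-0.2983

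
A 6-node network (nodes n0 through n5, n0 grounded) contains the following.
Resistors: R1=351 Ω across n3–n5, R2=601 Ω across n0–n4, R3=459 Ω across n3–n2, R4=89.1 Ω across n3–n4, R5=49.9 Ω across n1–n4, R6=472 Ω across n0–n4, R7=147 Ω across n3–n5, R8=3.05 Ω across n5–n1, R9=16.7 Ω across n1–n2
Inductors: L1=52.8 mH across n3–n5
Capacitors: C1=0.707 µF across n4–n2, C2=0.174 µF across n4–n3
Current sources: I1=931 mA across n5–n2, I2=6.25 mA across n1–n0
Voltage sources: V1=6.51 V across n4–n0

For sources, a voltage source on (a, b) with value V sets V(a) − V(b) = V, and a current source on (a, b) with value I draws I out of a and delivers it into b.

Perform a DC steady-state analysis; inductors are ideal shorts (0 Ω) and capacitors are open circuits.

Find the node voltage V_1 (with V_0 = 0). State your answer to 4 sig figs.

7.264 V

MNA unknowns: 5 node voltages V₁..V_5 plus 2 source currents (L1, V1)
R1: Y=0.002849 on G[3,5]
L1: row V3−V5=0, i_L1 at 3,5
C1: Y=0.000 on G[4,2]
R2: Y=0.001664 on G[0,4]
R3: Y=0.002179 on G[3,2]
R4: Y=0.01122 on G[3,4]
R5: Y=0.02004 on G[1,4]
R6: Y=0.002119 on G[0,4]
I1: z[5]−=0.931, z[2]+=0.931
R7: Y=0.006803 on G[3,5]
I2: z[1]−=0.00625, z[0]+=0.00625
R8: Y=0.3279 on G[5,1]
R9: Y=0.05988 on G[1,2]
C2: Y=0.000 on G[4,3]
V1: row V4−V0=6.51, i_V1 at 4,0
solve → V1=7.264, V2=22.17, V3=4.607, V4=6.510, V5=4.607
aux → i_L1=0.05963, i_V1=-0.03087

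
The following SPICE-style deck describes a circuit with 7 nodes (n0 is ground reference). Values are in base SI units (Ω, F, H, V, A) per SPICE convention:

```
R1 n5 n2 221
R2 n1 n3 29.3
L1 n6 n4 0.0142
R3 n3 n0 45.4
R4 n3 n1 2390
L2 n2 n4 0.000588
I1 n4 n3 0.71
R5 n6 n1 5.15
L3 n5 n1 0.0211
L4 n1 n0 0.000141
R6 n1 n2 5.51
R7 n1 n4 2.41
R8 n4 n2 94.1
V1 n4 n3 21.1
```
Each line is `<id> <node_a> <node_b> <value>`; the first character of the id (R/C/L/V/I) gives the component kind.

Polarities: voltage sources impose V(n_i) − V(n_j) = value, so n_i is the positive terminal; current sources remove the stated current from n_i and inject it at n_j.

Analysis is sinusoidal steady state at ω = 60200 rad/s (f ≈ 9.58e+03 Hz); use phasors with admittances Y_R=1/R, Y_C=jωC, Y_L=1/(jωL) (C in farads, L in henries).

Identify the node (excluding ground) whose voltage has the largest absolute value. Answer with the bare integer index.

MNA unknowns: 6 node voltages V₁..V_6 plus 1 source current (V1)
R1: Y=0.004525+0.000j on G[5,2]
R2: Y=0.03413+0.000j on G[1,3]
L1: Y=0.000-0.001170j on G[6,4]
R3: Y=0.02203+0.000j on G[3,0]
R4: Y=0.0004184+0.000j on G[3,1]
L2: Y=0.000-0.02825j on G[2,4]
I1: z[4]−=0.71, z[3]+=0.71
R5: Y=0.1942+0.000j on G[6,1]
L3: Y=0.000-0.0007873j on G[5,1]
L4: Y=0.000-0.1178j on G[1,0]
R6: Y=0.1815+0.000j on G[1,2]
R7: Y=0.4149+0.000j on G[1,4]
R8: Y=0.01063+0.000j on G[4,2]
V1: row V4−V3=21.1, i_V1 at 4,3
solve → V1=0.6262+3.373j, V2=0.8073+3.041j, V3=-18.04+3.349j, V4=3.059+3.349j, V5=0.8580+3.082j, V6=0.6262+3.358j
aux → i_V1=-1.752+0.07296j

3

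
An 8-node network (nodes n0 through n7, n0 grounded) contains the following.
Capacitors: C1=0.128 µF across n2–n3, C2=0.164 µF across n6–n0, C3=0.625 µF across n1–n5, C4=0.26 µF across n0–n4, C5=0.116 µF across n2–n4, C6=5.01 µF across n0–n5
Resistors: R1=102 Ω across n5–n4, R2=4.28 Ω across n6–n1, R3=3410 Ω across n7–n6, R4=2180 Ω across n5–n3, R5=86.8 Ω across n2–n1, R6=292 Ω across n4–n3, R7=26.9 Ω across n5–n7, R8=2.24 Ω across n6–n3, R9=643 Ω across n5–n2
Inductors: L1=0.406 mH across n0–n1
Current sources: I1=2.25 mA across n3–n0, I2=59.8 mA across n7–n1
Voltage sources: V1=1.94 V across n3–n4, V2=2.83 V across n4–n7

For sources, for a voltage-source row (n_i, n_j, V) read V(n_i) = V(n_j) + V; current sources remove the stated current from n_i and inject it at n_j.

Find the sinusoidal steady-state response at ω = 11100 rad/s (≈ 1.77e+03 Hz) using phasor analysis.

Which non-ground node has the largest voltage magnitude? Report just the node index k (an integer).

7

Element admittances at ω=11100 rad/s:
  Y(C1) = 0.000+0.001421j S between n2,n3
  Y(C2) = 0.000+0.001820j S between n6,n0
  Y(R1) = 0.009804+0.000j S between n5,n4
  Y(C3) = 0.000+0.006938j S between n1,n5
  Y(R2) = 0.2336+0.000j S between n6,n1
  Y(L1) = 0.000-0.2219j S between n0,n1
  Y(R3) = 0.0002933+0.000j S between n7,n6
  Y(R4) = 0.0004587+0.000j S between n5,n3
  Y(C4) = 0.000+0.002886j S between n0,n4
  Y(R5) = 0.01152+0.000j S between n2,n1
  Y(R6) = 0.003425+0.000j S between n4,n3
  Y(R7) = 0.03717+0.000j S between n5,n7
  I1: injects 0.00225 A into n0 (from n3)
  Y(R8) = 0.4464+0.000j S between n6,n3
  Y(R9) = 0.001555+0.000j S between n5,n2
  Y(C5) = 0.000+0.001288j S between n2,n4
  Y(C6) = 0.000+0.05561j S between n0,n5
  I2: injects 0.0598 A into n1 (from n7)
  V1: constraint V(n3)−V(n4) = 1.94
  V2: constraint V(n4)−V(n7) = 2.83
Assemble and solve the 9×9 MNA system:
  V(n1)=-0.2751+0.5696j  V(n2)=-0.4199+0.7143j  V(n3)=0.2449+0.9903j  V(n4)=-1.695+0.9903j  V(n5)=-1.012+2.234j  V(n6)=0.06655+0.8456j  V(n7)=-4.525+0.9903j
  i(V1)=-0.08871-0.06494j  i(V2)=-0.07215-0.04621j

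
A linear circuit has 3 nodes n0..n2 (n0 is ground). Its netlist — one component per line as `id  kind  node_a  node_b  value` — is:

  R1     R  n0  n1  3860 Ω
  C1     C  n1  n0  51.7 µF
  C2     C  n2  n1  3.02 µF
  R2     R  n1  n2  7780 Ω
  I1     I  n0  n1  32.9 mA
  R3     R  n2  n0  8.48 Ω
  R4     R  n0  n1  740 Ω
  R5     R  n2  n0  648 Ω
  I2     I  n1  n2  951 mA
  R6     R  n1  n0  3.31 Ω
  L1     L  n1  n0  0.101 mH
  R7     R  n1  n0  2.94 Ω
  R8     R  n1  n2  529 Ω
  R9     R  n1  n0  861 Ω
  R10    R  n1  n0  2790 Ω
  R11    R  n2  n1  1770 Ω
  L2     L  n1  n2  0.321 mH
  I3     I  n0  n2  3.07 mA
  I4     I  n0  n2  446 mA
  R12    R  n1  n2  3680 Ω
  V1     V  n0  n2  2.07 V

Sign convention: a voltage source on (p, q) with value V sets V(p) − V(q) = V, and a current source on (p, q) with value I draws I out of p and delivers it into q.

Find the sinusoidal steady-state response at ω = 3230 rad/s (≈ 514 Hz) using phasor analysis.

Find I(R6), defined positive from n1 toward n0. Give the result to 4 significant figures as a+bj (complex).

Apply KCL at each of the 2 non-ground nodes and solve the resulting linear system.
Node n1: branches {R1, C1, C2, R2, I1, R4, I2, R6, L1, R7, R8, R9, R10, R11, L2, R12} → V_1 = -0.5380-0.1493j
Node n2: branches {C2, R2, R3, R5, I2, R8, R11, L2, I3, I4, R12, V1} → V_2 = -2.070+0.000j
Source currents: i(V1)=-1.509+1.463j

-0.1625-0.04510j A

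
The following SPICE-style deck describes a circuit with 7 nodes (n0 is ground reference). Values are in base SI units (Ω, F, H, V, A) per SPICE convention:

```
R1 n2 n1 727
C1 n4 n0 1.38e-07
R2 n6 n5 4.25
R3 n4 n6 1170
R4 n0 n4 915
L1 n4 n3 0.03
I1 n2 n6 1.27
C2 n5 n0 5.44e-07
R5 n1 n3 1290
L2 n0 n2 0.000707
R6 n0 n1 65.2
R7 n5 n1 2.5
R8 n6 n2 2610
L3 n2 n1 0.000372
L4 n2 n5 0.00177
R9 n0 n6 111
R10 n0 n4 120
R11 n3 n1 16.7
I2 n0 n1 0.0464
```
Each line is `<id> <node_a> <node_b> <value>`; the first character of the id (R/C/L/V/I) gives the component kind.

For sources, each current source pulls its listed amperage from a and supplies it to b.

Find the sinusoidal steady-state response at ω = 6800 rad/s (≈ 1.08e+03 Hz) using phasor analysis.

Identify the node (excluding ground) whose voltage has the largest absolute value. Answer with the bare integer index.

6

Element admittances at ω=6800 rad/s:
  Y(R1) = 0.001376+0.000j S between n2,n1
  Y(C1) = 0.000+0.0009384j S between n4,n0
  Y(R2) = 0.2353+0.000j S between n6,n5
  Y(R3) = 0.0008547+0.000j S between n4,n6
  Y(R4) = 0.001093+0.000j S between n0,n4
  Y(L1) = 0.000-0.004902j S between n4,n3
  I1: injects 1.27 A into n6 (from n2)
  Y(C2) = 0.000+0.003699j S between n5,n0
  Y(R5) = 0.0007752+0.000j S between n1,n3
  Y(L2) = 0.000-0.2080j S between n0,n2
  Y(R6) = 0.01534+0.000j S between n0,n1
  Y(R7) = 0.4000+0.000j S between n5,n1
  Y(R8) = 0.0003831+0.000j S between n6,n2
  Y(L3) = 0.000-0.3953j S between n2,n1
  Y(L4) = 0.000-0.08308j S between n2,n5
  Y(R9) = 0.009009+0.000j S between n0,n6
  Y(R10) = 0.008333+0.000j S between n0,n4
  Y(R11) = 0.05988+0.000j S between n3,n1
  I2: injects 0.0464 A into n1 (from n0)
Assemble and solve the 6×6 MNA system:
  V(n1)=0.1339+2.402j  V(n2)=0.3782-0.1287j  V(n3)=0.01093+2.288j  V(n4)=1.429+0.7658j  V(n5)=2.542+2.762j  V(n6)=7.614+2.649j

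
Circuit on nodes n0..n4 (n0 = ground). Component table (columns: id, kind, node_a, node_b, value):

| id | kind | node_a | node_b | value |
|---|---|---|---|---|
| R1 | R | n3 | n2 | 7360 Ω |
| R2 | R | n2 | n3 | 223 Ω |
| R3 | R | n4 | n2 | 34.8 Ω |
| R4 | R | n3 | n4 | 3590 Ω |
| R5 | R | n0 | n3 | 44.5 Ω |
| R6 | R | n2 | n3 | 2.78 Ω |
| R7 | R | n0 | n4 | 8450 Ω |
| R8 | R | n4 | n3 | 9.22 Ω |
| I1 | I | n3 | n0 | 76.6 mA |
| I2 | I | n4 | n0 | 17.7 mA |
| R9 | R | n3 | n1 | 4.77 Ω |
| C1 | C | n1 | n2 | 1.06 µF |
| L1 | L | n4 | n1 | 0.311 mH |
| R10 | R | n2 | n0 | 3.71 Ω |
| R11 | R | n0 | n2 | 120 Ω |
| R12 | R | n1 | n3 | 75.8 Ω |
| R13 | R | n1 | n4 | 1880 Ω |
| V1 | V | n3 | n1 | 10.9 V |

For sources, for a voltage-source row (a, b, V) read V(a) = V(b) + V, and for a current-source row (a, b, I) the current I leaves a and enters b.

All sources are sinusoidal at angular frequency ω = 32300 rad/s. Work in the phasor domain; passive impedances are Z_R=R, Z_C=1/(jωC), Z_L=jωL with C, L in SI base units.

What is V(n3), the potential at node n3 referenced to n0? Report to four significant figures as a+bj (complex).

-0.2208+0.5017j V

Element admittances at ω=32300 rad/s:
  Y(R1) = 0.0001359+0.000j S between n3,n2
  Y(R2) = 0.004484+0.000j S between n2,n3
  Y(R3) = 0.02874+0.000j S between n4,n2
  Y(R4) = 0.0002786+0.000j S between n3,n4
  Y(R5) = 0.02247+0.000j S between n0,n3
  Y(R6) = 0.3597+0.000j S between n2,n3
  Y(R7) = 0.0001183+0.000j S between n0,n4
  Y(R8) = 0.1085+0.000j S between n4,n3
  I1: injects 0.0766 A into n0 (from n3)
  I2: injects 0.0177 A into n0 (from n4)
  Y(R9) = 0.2096+0.000j S between n3,n1
  Y(C1) = 0.000+0.03424j S between n1,n2
  Y(L1) = 0.000-0.09955j S between n4,n1
  Y(R10) = 0.2695+0.000j S between n2,n0
  Y(R11) = 0.008333+0.000j S between n0,n2
  Y(R12) = 0.01319+0.000j S between n1,n3
  Y(R13) = 0.0005319+0.000j S between n1,n4
  V1: constraint V(n3)−V(n1) = 10.9
Assemble and solve the 5×5 MNA system:
  V(n1)=-11.12+0.5017j  V(n2)=-0.3198-0.04292j  V(n3)=-0.2208+0.5017j  V(n4)=-4.019+5.507j
  i(V1)=-2.950+0.3346j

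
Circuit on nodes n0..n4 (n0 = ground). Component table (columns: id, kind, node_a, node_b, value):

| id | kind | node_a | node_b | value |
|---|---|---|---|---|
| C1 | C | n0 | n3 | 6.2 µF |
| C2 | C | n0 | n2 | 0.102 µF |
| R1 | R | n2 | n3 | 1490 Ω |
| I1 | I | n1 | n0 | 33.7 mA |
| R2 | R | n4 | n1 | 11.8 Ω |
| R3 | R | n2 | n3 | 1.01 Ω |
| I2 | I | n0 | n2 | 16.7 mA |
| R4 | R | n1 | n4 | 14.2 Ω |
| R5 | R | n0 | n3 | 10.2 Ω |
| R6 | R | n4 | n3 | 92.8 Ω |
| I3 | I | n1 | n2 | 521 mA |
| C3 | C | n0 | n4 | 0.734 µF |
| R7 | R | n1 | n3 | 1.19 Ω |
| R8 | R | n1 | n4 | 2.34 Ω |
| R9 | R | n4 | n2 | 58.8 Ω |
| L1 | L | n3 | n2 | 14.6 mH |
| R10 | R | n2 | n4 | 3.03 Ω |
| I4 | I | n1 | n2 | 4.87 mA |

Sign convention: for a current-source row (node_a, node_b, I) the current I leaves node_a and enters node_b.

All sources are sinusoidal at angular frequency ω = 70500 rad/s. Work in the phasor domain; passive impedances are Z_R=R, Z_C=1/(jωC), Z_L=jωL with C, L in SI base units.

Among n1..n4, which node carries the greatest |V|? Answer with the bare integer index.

Element admittances at ω=70500 rad/s:
  Y(C1) = 0.000+0.4371j S between n0,n3
  Y(C2) = 0.000+0.007191j S between n0,n2
  Y(R1) = 0.0006711+0.000j S between n2,n3
  I1: injects 0.0337 A into n0 (from n1)
  Y(R2) = 0.08475+0.000j S between n4,n1
  Y(R3) = 0.9901+0.000j S between n2,n3
  I2: injects 0.0167 A into n2 (from n0)
  Y(R4) = 0.07042+0.000j S between n1,n4
  Y(R5) = 0.09804+0.000j S between n0,n3
  Y(R6) = 0.01078+0.000j S between n4,n3
  I3: injects 0.521 A into n2 (from n1)
  Y(C3) = 0.000+0.05175j S between n0,n4
  Y(R7) = 0.8403+0.000j S between n1,n3
  Y(R8) = 0.4274+0.000j S between n1,n4
  Y(R9) = 0.01701+0.000j S between n4,n2
  Y(L1) = 0.000-0.0009715j S between n3,n2
  Y(R10) = 0.3300+0.000j S between n2,n4
  I4: injects 0.00487 A into n2 (from n1)
Assemble and solve the 4×4 MNA system:
  V(n1)=-0.4482+0.03804j  V(n2)=0.3719+0.03471j  V(n3)=0.002653+0.03367j  V(n4)=-0.1379+0.04435j

1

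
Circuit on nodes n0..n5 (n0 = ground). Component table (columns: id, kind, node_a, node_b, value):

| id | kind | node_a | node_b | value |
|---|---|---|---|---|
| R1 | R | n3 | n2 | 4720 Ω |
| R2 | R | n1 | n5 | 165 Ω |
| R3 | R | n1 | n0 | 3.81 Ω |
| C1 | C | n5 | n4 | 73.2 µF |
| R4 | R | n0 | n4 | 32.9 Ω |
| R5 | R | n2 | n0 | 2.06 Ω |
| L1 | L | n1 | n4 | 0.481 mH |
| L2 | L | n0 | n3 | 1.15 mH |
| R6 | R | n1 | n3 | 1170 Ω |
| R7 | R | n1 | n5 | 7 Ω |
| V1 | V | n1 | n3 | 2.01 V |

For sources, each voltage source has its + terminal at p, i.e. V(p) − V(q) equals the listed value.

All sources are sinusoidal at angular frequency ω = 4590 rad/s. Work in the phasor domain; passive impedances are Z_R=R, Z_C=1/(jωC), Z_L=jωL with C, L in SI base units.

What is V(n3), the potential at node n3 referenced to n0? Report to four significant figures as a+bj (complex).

Apply KCL at each of the 5 non-ground nodes and solve the resulting linear system.
Node n1: branches {R2, R3, L1, R6, R7, V1} → V_1 = 0.5982-0.9109j
Node n2: branches {R1, R5} → V_2 = -0.0006159-0.0003974j
Node n3: branches {R1, L2, R6, V1} → V_3 = -1.412-0.9109j
Node n4: branches {C1, R4, L1} → V_4 = 0.5223-0.9271j
Node n5: branches {R2, C1, R7} → V_5 = 0.5407-0.9526j
Source currents: i(V1)=-0.1746+0.2673j

-1.412-0.9109j V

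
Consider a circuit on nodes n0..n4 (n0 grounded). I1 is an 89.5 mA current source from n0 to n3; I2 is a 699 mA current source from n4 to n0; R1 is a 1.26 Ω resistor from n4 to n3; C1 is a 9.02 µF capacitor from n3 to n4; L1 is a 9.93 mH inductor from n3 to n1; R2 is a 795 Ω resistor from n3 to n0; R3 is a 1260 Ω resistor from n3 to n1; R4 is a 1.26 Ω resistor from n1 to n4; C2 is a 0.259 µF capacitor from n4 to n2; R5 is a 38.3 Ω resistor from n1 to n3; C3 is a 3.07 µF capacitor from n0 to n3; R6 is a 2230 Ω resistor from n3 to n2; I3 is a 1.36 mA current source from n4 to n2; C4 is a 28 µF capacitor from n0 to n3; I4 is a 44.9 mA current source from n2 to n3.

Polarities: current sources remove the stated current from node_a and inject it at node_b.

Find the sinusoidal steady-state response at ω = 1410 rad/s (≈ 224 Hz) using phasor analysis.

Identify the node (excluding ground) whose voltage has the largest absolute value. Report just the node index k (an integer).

2

MNA unknowns: 4 node voltages V₁..V_4
I1: z[0]−=0.0895, z[3]+=0.0895
I2: z[4]−=0.699, z[0]+=0.699
R1: Y=0.7937+0.000j on G[4,3]
C1: Y=0.000+0.01272j on G[3,4]
L1: Y=0.000-0.07142j on G[3,1]
R2: Y=0.001258+0.000j on G[3,0]
R3: Y=0.0007937+0.000j on G[3,1]
R4: Y=0.7937+0.000j on G[1,4]
C2: Y=0.000+0.0003652j on G[4,2]
R5: Y=0.02611+0.000j on G[1,3]
C3: Y=0.000+0.004329j on G[0,3]
R6: Y=0.0004484+0.000j on G[3,2]
I3: z[4]−=0.00136, z[2]+=0.00136
C4: Y=0.000+0.03948j on G[0,3]
I4: z[2]−=0.0449, z[3]+=0.0449
solve → V1=-1.222+13.75j, V2=-59.08+60.99j, V3=-0.3991+13.90j, V4=-1.263+13.82j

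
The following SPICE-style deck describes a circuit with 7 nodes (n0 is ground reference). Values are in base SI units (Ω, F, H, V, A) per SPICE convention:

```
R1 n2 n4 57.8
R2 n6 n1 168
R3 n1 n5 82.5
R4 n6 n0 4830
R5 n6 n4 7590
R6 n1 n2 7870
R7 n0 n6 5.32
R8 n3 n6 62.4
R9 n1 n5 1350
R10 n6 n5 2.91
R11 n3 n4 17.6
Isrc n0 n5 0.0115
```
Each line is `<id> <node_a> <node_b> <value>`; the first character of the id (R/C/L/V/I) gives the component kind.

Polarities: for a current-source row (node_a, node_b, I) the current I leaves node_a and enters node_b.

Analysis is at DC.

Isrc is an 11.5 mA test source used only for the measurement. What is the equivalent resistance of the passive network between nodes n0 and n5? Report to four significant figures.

MNA unknowns: 6 node voltages V₁..V_6
R1: Y=0.01730 on G[2,4]
R2: Y=0.005952 on G[6,1]
R3: Y=0.01212 on G[1,5]
R4: Y=0.0002070 on G[6,0]
R5: Y=0.0001318 on G[6,4]
R6: Y=0.0001271 on G[1,2]
R7: Y=0.1880 on G[0,6]
R8: Y=0.01603 on G[3,6]
R9: Y=0.0007407 on G[1,5]
R10: Y=0.3436 on G[6,5]
R11: Y=0.05682 on G[3,4]
Isrc: z[0]−=0.0115, z[5]+=0.0115
solve → V1=0.08357, V2=0.06150, V3=0.06129, V4=0.06133, V5=0.09418, V6=0.06111

R_eq = 8.190 Ω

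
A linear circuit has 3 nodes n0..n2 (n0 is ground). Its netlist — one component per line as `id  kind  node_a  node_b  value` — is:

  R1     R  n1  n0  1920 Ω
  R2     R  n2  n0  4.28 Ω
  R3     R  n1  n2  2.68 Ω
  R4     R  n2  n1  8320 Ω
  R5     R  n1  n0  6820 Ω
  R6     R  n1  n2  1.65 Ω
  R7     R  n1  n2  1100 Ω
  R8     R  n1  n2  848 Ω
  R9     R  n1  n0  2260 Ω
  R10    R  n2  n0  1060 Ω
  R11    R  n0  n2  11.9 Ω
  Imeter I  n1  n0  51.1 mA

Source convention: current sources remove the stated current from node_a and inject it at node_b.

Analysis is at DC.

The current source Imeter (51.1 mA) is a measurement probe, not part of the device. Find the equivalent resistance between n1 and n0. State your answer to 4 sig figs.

R_eq = 4.138 Ω

Apply KCL at each of the 2 non-ground nodes and solve the resulting linear system.
Node n1: branches {R1, R3, R4, R5, R6, R7, R8, R9, Imeter} → V_1 = -0.2115
Node n2: branches {R2, R3, R4, R6, R7, R8, R10, R11} → V_2 = -0.1596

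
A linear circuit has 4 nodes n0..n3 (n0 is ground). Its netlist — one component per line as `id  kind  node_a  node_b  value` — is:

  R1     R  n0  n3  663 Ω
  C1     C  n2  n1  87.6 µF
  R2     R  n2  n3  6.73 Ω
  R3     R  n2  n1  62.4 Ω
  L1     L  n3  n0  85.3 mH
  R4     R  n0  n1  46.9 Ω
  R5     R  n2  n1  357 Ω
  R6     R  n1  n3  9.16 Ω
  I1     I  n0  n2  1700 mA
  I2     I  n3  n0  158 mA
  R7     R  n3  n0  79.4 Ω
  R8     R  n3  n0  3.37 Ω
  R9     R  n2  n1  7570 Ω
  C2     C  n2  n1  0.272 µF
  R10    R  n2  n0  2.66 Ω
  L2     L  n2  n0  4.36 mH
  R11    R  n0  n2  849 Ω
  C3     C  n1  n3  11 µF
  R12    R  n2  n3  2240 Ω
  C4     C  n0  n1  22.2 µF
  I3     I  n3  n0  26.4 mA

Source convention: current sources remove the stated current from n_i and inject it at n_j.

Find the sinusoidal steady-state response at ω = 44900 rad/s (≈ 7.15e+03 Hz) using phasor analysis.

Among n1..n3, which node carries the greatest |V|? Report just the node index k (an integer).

2

Element admittances at ω=44900 rad/s:
  Y(R1) = 0.001508+0.000j S between n0,n3
  Y(C1) = 0.000+3.933j S between n2,n1
  Y(R2) = 0.1486+0.000j S between n2,n3
  Y(R3) = 0.01603+0.000j S between n2,n1
  Y(L1) = 0.000-0.0002611j S between n3,n0
  Y(R4) = 0.02132+0.000j S between n0,n1
  Y(R5) = 0.002801+0.000j S between n2,n1
  Y(R6) = 0.1092+0.000j S between n1,n3
  I1: injects 1.7 A into n2 (from n0)
  I2: injects 0.158 A into n0 (from n3)
  Y(R7) = 0.01259+0.000j S between n3,n0
  Y(R8) = 0.2967+0.000j S between n3,n0
  Y(R9) = 0.0001321+0.000j S between n2,n1
  Y(C2) = 0.000+0.01221j S between n2,n1
  Y(R10) = 0.3759+0.000j S between n2,n0
  Y(L2) = 0.000-0.005108j S between n2,n0
  Y(R11) = 0.001178+0.000j S between n0,n2
  Y(C3) = 0.000+0.4939j S between n1,n3
  Y(R12) = 0.0004464+0.000j S between n2,n3
  Y(C4) = 0.000+0.9968j S between n0,n1
  I3: injects 0.0264 A into n0 (from n3)
Assemble and solve the 3×3 MNA system:
  V(n1)=0.6778-1.025j  V(n2)=0.8460-1.364j  V(n3)=0.5402-0.4341j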